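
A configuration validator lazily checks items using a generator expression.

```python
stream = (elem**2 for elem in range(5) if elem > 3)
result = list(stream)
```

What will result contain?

Step 1: For range(5), keep elem > 3, then square:
  elem=0: 0 <= 3, excluded
  elem=1: 1 <= 3, excluded
  elem=2: 2 <= 3, excluded
  elem=3: 3 <= 3, excluded
  elem=4: 4 > 3, yield 4**2 = 16
Therefore result = [16].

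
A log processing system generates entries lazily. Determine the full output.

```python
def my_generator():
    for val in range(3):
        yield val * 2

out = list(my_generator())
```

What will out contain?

Step 1: For each val in range(3), yield val * 2:
  val=0: yield 0 * 2 = 0
  val=1: yield 1 * 2 = 2
  val=2: yield 2 * 2 = 4
Therefore out = [0, 2, 4].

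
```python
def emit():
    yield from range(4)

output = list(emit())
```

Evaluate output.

Step 1: yield from delegates to the iterable, yielding each element.
Step 2: Collected values: [0, 1, 2, 3].
Therefore output = [0, 1, 2, 3].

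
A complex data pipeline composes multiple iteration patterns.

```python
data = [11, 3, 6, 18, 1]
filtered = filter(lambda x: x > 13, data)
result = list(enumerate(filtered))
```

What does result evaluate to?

Step 1: Filter [11, 3, 6, 18, 1] for > 13: [18].
Step 2: enumerate re-indexes from 0: [(0, 18)].
Therefore result = [(0, 18)].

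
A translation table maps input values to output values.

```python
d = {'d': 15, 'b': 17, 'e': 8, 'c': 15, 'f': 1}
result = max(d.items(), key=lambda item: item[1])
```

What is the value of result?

Step 1: Find item with maximum value:
  ('d', 15)
  ('b', 17)
  ('e', 8)
  ('c', 15)
  ('f', 1)
Step 2: Maximum value is 17 at key 'b'.
Therefore result = ('b', 17).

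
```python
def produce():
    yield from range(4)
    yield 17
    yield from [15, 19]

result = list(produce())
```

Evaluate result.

Step 1: Trace yields in order:
  yield 0
  yield 1
  yield 2
  yield 3
  yield 17
  yield 15
  yield 19
Therefore result = [0, 1, 2, 3, 17, 15, 19].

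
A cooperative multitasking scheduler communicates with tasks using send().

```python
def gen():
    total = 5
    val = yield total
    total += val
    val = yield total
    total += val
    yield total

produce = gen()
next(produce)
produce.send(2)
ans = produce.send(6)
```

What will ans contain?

Step 1: next() -> yield total=5.
Step 2: send(2) -> val=2, total = 5+2 = 7, yield 7.
Step 3: send(6) -> val=6, total = 7+6 = 13, yield 13.
Therefore ans = 13.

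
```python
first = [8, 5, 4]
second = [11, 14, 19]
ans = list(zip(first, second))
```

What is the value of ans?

Step 1: zip pairs elements at same index:
  Index 0: (8, 11)
  Index 1: (5, 14)
  Index 2: (4, 19)
Therefore ans = [(8, 11), (5, 14), (4, 19)].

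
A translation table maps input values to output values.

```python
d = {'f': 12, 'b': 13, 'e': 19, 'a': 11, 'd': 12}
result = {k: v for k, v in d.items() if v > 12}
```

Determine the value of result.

Step 1: Filter items where value > 12:
  'f': 12 <= 12: removed
  'b': 13 > 12: kept
  'e': 19 > 12: kept
  'a': 11 <= 12: removed
  'd': 12 <= 12: removed
Therefore result = {'b': 13, 'e': 19}.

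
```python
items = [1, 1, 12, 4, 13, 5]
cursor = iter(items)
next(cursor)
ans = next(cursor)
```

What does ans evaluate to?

Step 1: Create iterator over [1, 1, 12, 4, 13, 5].
Step 2: next() consumes 1.
Step 3: next() returns 1.
Therefore ans = 1.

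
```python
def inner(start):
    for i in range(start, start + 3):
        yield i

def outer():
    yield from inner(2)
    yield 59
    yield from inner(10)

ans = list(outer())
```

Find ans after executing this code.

Step 1: outer() delegates to inner(2):
  yield 2
  yield 3
  yield 4
Step 2: yield 59
Step 3: Delegates to inner(10):
  yield 10
  yield 11
  yield 12
Therefore ans = [2, 3, 4, 59, 10, 11, 12].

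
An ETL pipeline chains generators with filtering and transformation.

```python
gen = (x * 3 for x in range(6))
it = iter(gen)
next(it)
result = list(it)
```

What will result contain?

Step 1: Generator produces [0, 3, 6, 9, 12, 15].
Step 2: next(it) consumes first element (0).
Step 3: list(it) collects remaining: [3, 6, 9, 12, 15].
Therefore result = [3, 6, 9, 12, 15].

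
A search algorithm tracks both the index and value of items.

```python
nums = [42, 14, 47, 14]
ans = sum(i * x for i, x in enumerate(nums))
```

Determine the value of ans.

Step 1: Compute i * x for each (i, x) in enumerate([42, 14, 47, 14]):
  i=0, x=42: 0*42 = 0
  i=1, x=14: 1*14 = 14
  i=2, x=47: 2*47 = 94
  i=3, x=14: 3*14 = 42
Step 2: sum = 0 + 14 + 94 + 42 = 150.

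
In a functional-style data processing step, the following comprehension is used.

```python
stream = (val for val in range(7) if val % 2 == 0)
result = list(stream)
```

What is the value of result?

Step 1: Filter range(7) keeping only even values:
  val=0: even, included
  val=1: odd, excluded
  val=2: even, included
  val=3: odd, excluded
  val=4: even, included
  val=5: odd, excluded
  val=6: even, included
Therefore result = [0, 2, 4, 6].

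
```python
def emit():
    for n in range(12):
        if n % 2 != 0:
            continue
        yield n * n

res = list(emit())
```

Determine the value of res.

Step 1: Only yield n**2 when n is divisible by 2:
  n=0: 0 % 2 == 0, yield 0**2 = 0
  n=2: 2 % 2 == 0, yield 2**2 = 4
  n=4: 4 % 2 == 0, yield 4**2 = 16
  n=6: 6 % 2 == 0, yield 6**2 = 36
  n=8: 8 % 2 == 0, yield 8**2 = 64
  n=10: 10 % 2 == 0, yield 10**2 = 100
Therefore res = [0, 4, 16, 36, 64, 100].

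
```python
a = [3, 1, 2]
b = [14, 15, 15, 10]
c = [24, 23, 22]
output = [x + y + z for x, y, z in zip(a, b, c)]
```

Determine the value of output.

Step 1: zip three lists (truncates to shortest, len=3):
  3 + 14 + 24 = 41
  1 + 15 + 23 = 39
  2 + 15 + 22 = 39
Therefore output = [41, 39, 39].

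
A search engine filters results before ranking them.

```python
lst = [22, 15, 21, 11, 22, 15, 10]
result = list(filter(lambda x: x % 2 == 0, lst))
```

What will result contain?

Step 1: Filter elements divisible by 2:
  22 % 2 = 0: kept
  15 % 2 = 1: removed
  21 % 2 = 1: removed
  11 % 2 = 1: removed
  22 % 2 = 0: kept
  15 % 2 = 1: removed
  10 % 2 = 0: kept
Therefore result = [22, 22, 10].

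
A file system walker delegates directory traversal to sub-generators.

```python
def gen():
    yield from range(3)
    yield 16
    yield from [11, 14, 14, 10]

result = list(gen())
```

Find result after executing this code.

Step 1: Trace yields in order:
  yield 0
  yield 1
  yield 2
  yield 16
  yield 11
  yield 14
  yield 14
  yield 10
Therefore result = [0, 1, 2, 16, 11, 14, 14, 10].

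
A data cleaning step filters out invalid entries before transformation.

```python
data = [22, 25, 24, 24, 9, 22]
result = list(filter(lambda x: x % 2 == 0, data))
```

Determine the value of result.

Step 1: Filter elements divisible by 2:
  22 % 2 = 0: kept
  25 % 2 = 1: removed
  24 % 2 = 0: kept
  24 % 2 = 0: kept
  9 % 2 = 1: removed
  22 % 2 = 0: kept
Therefore result = [22, 24, 24, 22].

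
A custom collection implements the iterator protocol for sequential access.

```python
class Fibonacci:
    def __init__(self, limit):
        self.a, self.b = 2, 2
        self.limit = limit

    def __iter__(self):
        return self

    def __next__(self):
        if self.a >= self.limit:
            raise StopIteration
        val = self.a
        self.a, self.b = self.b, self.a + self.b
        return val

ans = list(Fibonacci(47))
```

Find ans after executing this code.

Step 1: Fibonacci-like sequence (a=2, b=2) until >= 47:
  Yield 2, then a,b = 2,4
  Yield 2, then a,b = 4,6
  Yield 4, then a,b = 6,10
  Yield 6, then a,b = 10,16
  Yield 10, then a,b = 16,26
  Yield 16, then a,b = 26,42
  Yield 26, then a,b = 42,68
  Yield 42, then a,b = 68,110
Step 2: 68 >= 47, stop.
Therefore ans = [2, 2, 4, 6, 10, 16, 26, 42].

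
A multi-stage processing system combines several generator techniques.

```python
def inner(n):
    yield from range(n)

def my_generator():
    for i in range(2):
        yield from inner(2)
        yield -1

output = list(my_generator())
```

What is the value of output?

Step 1: For each i in range(2):
  i=0: yield from inner(2) -> [0, 1], then yield -1
  i=1: yield from inner(2) -> [0, 1], then yield -1
Therefore output = [0, 1, -1, 0, 1, -1].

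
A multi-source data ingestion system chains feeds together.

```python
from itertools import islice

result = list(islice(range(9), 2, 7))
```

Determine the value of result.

Step 1: islice(range(9), 2, 7) takes elements at indices [2, 7).
Step 2: Elements: [2, 3, 4, 5, 6].
Therefore result = [2, 3, 4, 5, 6].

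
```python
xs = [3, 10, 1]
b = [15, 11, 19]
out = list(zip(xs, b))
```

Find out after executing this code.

Step 1: zip pairs elements at same index:
  Index 0: (3, 15)
  Index 1: (10, 11)
  Index 2: (1, 19)
Therefore out = [(3, 15), (10, 11), (1, 19)].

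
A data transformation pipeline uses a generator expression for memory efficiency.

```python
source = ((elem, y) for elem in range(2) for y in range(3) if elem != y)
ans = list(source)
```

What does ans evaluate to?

Step 1: Nested generator over range(2) x range(3) where elem != y:
  (0, 0): excluded (elem == y)
  (0, 1): included
  (0, 2): included
  (1, 0): included
  (1, 1): excluded (elem == y)
  (1, 2): included
Therefore ans = [(0, 1), (0, 2), (1, 0), (1, 2)].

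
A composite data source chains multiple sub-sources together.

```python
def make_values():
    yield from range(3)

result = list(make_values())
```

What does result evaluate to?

Step 1: yield from delegates to the iterable, yielding each element.
Step 2: Collected values: [0, 1, 2].
Therefore result = [0, 1, 2].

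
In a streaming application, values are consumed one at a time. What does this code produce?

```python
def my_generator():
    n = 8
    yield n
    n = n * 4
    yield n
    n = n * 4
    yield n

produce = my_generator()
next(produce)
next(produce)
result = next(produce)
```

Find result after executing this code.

Step 1: Trace through generator execution:
  Yield 1: n starts at 8, yield 8
  Yield 2: n = 8 * 4 = 32, yield 32
  Yield 3: n = 32 * 4 = 128, yield 128
Step 2: First next() gets 8, second next() gets the second value, third next() yields 128.
Therefore result = 128.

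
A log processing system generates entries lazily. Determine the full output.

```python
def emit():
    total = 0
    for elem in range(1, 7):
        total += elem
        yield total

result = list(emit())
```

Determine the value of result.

Step 1: Generator accumulates running sum:
  elem=1: total = 1, yield 1
  elem=2: total = 3, yield 3
  elem=3: total = 6, yield 6
  elem=4: total = 10, yield 10
  elem=5: total = 15, yield 15
  elem=6: total = 21, yield 21
Therefore result = [1, 3, 6, 10, 15, 21].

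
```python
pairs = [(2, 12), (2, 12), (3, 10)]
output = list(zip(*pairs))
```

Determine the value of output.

Step 1: zip(*pairs) transposes: unzips [(2, 12), (2, 12), (3, 10)] into separate sequences.
Step 2: First elements: (2, 2, 3), second elements: (12, 12, 10).
Therefore output = [(2, 2, 3), (12, 12, 10)].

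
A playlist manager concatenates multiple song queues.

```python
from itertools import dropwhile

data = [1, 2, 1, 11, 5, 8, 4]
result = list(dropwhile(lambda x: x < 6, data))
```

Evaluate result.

Step 1: dropwhile drops elements while < 6:
  1 < 6: dropped
  2 < 6: dropped
  1 < 6: dropped
  11: kept (dropping stopped)
Step 2: Remaining elements kept regardless of condition.
Therefore result = [11, 5, 8, 4].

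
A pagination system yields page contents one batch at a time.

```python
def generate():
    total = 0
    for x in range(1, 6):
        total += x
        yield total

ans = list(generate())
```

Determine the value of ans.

Step 1: Generator accumulates running sum:
  x=1: total = 1, yield 1
  x=2: total = 3, yield 3
  x=3: total = 6, yield 6
  x=4: total = 10, yield 10
  x=5: total = 15, yield 15
Therefore ans = [1, 3, 6, 10, 15].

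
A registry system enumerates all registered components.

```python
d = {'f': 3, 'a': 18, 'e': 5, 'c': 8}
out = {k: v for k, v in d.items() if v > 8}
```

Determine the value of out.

Step 1: Filter items where value > 8:
  'f': 3 <= 8: removed
  'a': 18 > 8: kept
  'e': 5 <= 8: removed
  'c': 8 <= 8: removed
Therefore out = {'a': 18}.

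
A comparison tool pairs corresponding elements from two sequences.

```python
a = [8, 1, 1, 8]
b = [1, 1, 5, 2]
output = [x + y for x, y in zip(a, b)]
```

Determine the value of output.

Step 1: Add corresponding elements:
  8 + 1 = 9
  1 + 1 = 2
  1 + 5 = 6
  8 + 2 = 10
Therefore output = [9, 2, 6, 10].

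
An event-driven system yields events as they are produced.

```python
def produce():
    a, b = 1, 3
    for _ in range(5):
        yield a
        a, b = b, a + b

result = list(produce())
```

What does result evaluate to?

Step 1: Fibonacci-like sequence starting with a=1, b=3:
  Iteration 1: yield a=1, then a,b = 3,4
  Iteration 2: yield a=3, then a,b = 4,7
  Iteration 3: yield a=4, then a,b = 7,11
  Iteration 4: yield a=7, then a,b = 11,18
  Iteration 5: yield a=11, then a,b = 18,29
Therefore result = [1, 3, 4, 7, 11].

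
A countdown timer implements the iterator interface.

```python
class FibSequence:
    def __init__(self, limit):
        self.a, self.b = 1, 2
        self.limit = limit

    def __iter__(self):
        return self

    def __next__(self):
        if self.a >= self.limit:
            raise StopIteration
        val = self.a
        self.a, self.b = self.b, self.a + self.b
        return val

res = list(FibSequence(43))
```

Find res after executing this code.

Step 1: Fibonacci-like sequence (a=1, b=2) until >= 43:
  Yield 1, then a,b = 2,3
  Yield 2, then a,b = 3,5
  Yield 3, then a,b = 5,8
  Yield 5, then a,b = 8,13
  Yield 8, then a,b = 13,21
  Yield 13, then a,b = 21,34
  Yield 21, then a,b = 34,55
  Yield 34, then a,b = 55,89
Step 2: 55 >= 43, stop.
Therefore res = [1, 2, 3, 5, 8, 13, 21, 34].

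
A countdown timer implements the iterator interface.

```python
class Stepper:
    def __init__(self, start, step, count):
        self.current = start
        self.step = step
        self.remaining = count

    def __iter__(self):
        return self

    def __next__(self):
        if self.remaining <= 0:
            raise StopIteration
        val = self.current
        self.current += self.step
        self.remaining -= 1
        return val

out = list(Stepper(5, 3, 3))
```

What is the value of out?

Step 1: Stepper starts at 5, increments by 3, for 3 steps:
  Yield 5, then current += 3
  Yield 8, then current += 3
  Yield 11, then current += 3
Therefore out = [5, 8, 11].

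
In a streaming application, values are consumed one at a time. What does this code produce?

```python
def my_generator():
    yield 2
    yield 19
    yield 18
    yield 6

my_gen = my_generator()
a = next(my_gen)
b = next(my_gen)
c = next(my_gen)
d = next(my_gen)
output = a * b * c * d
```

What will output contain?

Step 1: Create generator and consume all values:
  a = next(my_gen) = 2
  b = next(my_gen) = 19
  c = next(my_gen) = 18
  d = next(my_gen) = 6
Step 2: output = 2 * 19 * 18 * 6 = 4104.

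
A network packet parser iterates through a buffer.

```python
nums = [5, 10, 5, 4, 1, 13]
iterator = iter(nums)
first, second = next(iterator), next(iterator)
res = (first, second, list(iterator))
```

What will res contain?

Step 1: Create iterator over [5, 10, 5, 4, 1, 13].
Step 2: first = 5, second = 10.
Step 3: Remaining elements: [5, 4, 1, 13].
Therefore res = (5, 10, [5, 4, 1, 13]).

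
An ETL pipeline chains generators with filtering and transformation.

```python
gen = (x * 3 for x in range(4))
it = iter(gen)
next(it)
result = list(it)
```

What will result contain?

Step 1: Generator produces [0, 3, 6, 9].
Step 2: next(it) consumes first element (0).
Step 3: list(it) collects remaining: [3, 6, 9].
Therefore result = [3, 6, 9].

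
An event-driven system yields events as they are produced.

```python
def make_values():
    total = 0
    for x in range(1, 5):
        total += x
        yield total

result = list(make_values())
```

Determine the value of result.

Step 1: Generator accumulates running sum:
  x=1: total = 1, yield 1
  x=2: total = 3, yield 3
  x=3: total = 6, yield 6
  x=4: total = 10, yield 10
Therefore result = [1, 3, 6, 10].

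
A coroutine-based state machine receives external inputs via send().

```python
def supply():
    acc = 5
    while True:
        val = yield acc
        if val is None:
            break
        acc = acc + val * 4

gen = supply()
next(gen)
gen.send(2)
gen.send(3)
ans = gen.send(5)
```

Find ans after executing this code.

Step 1: next() -> yield acc=5.
Step 2: send(2) -> val=2, acc = 5 + 2*4 = 13, yield 13.
Step 3: send(3) -> val=3, acc = 13 + 3*4 = 25, yield 25.
Step 4: send(5) -> val=5, acc = 25 + 5*4 = 45, yield 45.
Therefore ans = 45.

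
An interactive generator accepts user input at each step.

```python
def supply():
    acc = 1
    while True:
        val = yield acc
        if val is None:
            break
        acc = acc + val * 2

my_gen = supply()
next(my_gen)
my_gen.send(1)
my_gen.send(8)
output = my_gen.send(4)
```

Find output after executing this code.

Step 1: next() -> yield acc=1.
Step 2: send(1) -> val=1, acc = 1 + 1*2 = 3, yield 3.
Step 3: send(8) -> val=8, acc = 3 + 8*2 = 19, yield 19.
Step 4: send(4) -> val=4, acc = 19 + 4*2 = 27, yield 27.
Therefore output = 27.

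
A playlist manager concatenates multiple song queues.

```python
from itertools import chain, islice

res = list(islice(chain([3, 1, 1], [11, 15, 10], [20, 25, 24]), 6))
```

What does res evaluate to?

Step 1: chain([3, 1, 1], [11, 15, 10], [20, 25, 24]) = [3, 1, 1, 11, 15, 10, 20, 25, 24].
Step 2: islice takes first 6 elements: [3, 1, 1, 11, 15, 10].
Therefore res = [3, 1, 1, 11, 15, 10].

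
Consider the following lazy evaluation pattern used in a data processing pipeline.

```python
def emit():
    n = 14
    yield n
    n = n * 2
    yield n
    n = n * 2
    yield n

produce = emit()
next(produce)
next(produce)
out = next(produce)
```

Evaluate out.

Step 1: Trace through generator execution:
  Yield 1: n starts at 14, yield 14
  Yield 2: n = 14 * 2 = 28, yield 28
  Yield 3: n = 28 * 2 = 56, yield 56
Step 2: First next() gets 14, second next() gets the second value, third next() yields 56.
Therefore out = 56.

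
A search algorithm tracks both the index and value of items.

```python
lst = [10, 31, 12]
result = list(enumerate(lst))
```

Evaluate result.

Step 1: enumerate pairs each element with its index:
  (0, 10)
  (1, 31)
  (2, 12)
Therefore result = [(0, 10), (1, 31), (2, 12)].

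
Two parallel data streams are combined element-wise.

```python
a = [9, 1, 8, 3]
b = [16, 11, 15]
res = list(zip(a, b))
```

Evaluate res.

Step 1: zip stops at shortest (len(a)=4, len(b)=3):
  Index 0: (9, 16)
  Index 1: (1, 11)
  Index 2: (8, 15)
Step 2: Last element of a (3) has no pair, dropped.
Therefore res = [(9, 16), (1, 11), (8, 15)].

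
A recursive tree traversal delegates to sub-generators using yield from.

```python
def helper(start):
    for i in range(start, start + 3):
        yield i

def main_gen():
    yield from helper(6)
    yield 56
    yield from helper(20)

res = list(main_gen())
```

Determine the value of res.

Step 1: main_gen() delegates to helper(6):
  yield 6
  yield 7
  yield 8
Step 2: yield 56
Step 3: Delegates to helper(20):
  yield 20
  yield 21
  yield 22
Therefore res = [6, 7, 8, 56, 20, 21, 22].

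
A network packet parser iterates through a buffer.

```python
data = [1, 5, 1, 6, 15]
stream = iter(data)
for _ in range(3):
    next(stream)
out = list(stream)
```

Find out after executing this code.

Step 1: Create iterator over [1, 5, 1, 6, 15].
Step 2: Advance 3 positions (consuming [1, 5, 1]).
Step 3: list() collects remaining elements: [6, 15].
Therefore out = [6, 15].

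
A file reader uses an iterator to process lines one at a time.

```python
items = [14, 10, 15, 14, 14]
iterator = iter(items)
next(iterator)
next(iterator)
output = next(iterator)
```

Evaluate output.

Step 1: Create iterator over [14, 10, 15, 14, 14].
Step 2: next() consumes 14.
Step 3: next() consumes 10.
Step 4: next() returns 15.
Therefore output = 15.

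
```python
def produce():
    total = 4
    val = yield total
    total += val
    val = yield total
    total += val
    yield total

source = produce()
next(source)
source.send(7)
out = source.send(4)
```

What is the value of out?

Step 1: next() -> yield total=4.
Step 2: send(7) -> val=7, total = 4+7 = 11, yield 11.
Step 3: send(4) -> val=4, total = 11+4 = 15, yield 15.
Therefore out = 15.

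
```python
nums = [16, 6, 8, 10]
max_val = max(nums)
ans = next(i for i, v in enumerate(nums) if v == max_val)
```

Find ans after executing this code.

Step 1: max([16, 6, 8, 10]) = 16.
Step 2: Find first index where value == 16:
  Index 0: 16 == 16, found!
Therefore ans = 0.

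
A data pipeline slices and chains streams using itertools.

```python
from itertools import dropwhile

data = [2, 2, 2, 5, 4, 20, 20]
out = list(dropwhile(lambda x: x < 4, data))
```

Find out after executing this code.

Step 1: dropwhile drops elements while < 4:
  2 < 4: dropped
  2 < 4: dropped
  2 < 4: dropped
  5: kept (dropping stopped)
Step 2: Remaining elements kept regardless of condition.
Therefore out = [5, 4, 20, 20].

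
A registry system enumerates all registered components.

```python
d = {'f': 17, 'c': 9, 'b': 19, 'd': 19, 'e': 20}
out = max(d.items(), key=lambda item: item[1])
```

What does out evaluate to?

Step 1: Find item with maximum value:
  ('f', 17)
  ('c', 9)
  ('b', 19)
  ('d', 19)
  ('e', 20)
Step 2: Maximum value is 20 at key 'e'.
Therefore out = ('e', 20).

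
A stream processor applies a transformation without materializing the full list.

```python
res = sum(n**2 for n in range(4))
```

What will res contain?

Step 1: Compute n**2 for each n in range(4):
  n=0: 0**2 = 0
  n=1: 1**2 = 1
  n=2: 2**2 = 4
  n=3: 3**2 = 9
Step 2: sum = 0 + 1 + 4 + 9 = 14.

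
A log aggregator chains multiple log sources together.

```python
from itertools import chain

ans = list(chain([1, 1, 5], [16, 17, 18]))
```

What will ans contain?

Step 1: chain() concatenates iterables: [1, 1, 5] + [16, 17, 18].
Therefore ans = [1, 1, 5, 16, 17, 18].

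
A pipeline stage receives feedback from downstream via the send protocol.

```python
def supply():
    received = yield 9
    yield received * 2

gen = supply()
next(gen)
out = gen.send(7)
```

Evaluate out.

Step 1: next(gen) advances to first yield, producing 9.
Step 2: send(7) resumes, received = 7.
Step 3: yield received * 2 = 7 * 2 = 14.
Therefore out = 14.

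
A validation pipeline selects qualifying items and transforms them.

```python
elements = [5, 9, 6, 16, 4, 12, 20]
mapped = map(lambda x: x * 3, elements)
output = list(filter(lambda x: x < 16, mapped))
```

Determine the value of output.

Step 1: Map x * 3:
  5 -> 15
  9 -> 27
  6 -> 18
  16 -> 48
  4 -> 12
  12 -> 36
  20 -> 60
Step 2: Filter for < 16:
  15: kept
  27: removed
  18: removed
  48: removed
  12: kept
  36: removed
  60: removed
Therefore output = [15, 12].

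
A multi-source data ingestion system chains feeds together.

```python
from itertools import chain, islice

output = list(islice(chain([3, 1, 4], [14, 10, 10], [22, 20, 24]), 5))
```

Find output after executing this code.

Step 1: chain([3, 1, 4], [14, 10, 10], [22, 20, 24]) = [3, 1, 4, 14, 10, 10, 22, 20, 24].
Step 2: islice takes first 5 elements: [3, 1, 4, 14, 10].
Therefore output = [3, 1, 4, 14, 10].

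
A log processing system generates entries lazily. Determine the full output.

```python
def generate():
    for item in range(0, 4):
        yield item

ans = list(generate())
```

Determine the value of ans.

Step 1: The generator yields each value from range(0, 4).
Step 2: list() consumes all yields: [0, 1, 2, 3].
Therefore ans = [0, 1, 2, 3].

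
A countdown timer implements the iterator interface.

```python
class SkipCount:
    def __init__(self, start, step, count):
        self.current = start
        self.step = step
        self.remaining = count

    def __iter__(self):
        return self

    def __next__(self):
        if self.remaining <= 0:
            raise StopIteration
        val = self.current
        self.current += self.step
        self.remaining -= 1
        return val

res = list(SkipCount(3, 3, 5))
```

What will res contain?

Step 1: SkipCount starts at 3, increments by 3, for 5 steps:
  Yield 3, then current += 3
  Yield 6, then current += 3
  Yield 9, then current += 3
  Yield 12, then current += 3
  Yield 15, then current += 3
Therefore res = [3, 6, 9, 12, 15].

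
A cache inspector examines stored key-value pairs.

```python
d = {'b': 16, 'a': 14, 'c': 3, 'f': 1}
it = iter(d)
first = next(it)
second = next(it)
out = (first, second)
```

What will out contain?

Step 1: iter(d) iterates over keys: ['b', 'a', 'c', 'f'].
Step 2: first = next(it) = 'b', second = next(it) = 'a'.
Therefore out = ('b', 'a').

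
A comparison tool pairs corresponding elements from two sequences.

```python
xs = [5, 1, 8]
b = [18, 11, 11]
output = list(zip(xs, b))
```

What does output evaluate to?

Step 1: zip pairs elements at same index:
  Index 0: (5, 18)
  Index 1: (1, 11)
  Index 2: (8, 11)
Therefore output = [(5, 18), (1, 11), (8, 11)].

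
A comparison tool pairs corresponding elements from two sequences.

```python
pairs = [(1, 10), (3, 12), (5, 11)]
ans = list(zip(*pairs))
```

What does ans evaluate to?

Step 1: zip(*pairs) transposes: unzips [(1, 10), (3, 12), (5, 11)] into separate sequences.
Step 2: First elements: (1, 3, 5), second elements: (10, 12, 11).
Therefore ans = [(1, 3, 5), (10, 12, 11)].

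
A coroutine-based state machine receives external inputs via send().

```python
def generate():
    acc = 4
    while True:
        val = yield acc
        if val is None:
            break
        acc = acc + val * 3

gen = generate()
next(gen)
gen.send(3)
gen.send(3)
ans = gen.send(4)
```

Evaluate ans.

Step 1: next() -> yield acc=4.
Step 2: send(3) -> val=3, acc = 4 + 3*3 = 13, yield 13.
Step 3: send(3) -> val=3, acc = 13 + 3*3 = 22, yield 22.
Step 4: send(4) -> val=4, acc = 22 + 4*3 = 34, yield 34.
Therefore ans = 34.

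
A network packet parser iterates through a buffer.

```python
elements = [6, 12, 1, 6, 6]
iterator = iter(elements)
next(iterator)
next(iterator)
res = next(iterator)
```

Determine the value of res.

Step 1: Create iterator over [6, 12, 1, 6, 6].
Step 2: next() consumes 6.
Step 3: next() consumes 12.
Step 4: next() returns 1.
Therefore res = 1.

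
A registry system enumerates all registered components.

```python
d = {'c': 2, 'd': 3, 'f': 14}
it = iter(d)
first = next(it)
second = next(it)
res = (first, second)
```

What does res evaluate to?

Step 1: iter(d) iterates over keys: ['c', 'd', 'f'].
Step 2: first = next(it) = 'c', second = next(it) = 'd'.
Therefore res = ('c', 'd').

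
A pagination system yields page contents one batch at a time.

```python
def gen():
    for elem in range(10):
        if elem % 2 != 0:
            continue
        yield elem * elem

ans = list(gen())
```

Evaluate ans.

Step 1: Only yield elem**2 when elem is divisible by 2:
  elem=0: 0 % 2 == 0, yield 0**2 = 0
  elem=2: 2 % 2 == 0, yield 2**2 = 4
  elem=4: 4 % 2 == 0, yield 4**2 = 16
  elem=6: 6 % 2 == 0, yield 6**2 = 36
  elem=8: 8 % 2 == 0, yield 8**2 = 64
Therefore ans = [0, 4, 16, 36, 64].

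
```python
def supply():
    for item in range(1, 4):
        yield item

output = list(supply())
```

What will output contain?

Step 1: The generator yields each value from range(1, 4).
Step 2: list() consumes all yields: [1, 2, 3].
Therefore output = [1, 2, 3].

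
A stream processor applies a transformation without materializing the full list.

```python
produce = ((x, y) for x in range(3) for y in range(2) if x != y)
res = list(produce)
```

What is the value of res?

Step 1: Nested generator over range(3) x range(2) where x != y:
  (0, 0): excluded (x == y)
  (0, 1): included
  (1, 0): included
  (1, 1): excluded (x == y)
  (2, 0): included
  (2, 1): included
Therefore res = [(0, 1), (1, 0), (2, 0), (2, 1)].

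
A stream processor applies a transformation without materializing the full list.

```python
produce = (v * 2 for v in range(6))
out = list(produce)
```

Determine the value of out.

Step 1: For each v in range(6), compute v*2:
  v=0: 0*2 = 0
  v=1: 1*2 = 2
  v=2: 2*2 = 4
  v=3: 3*2 = 6
  v=4: 4*2 = 8
  v=5: 5*2 = 10
Therefore out = [0, 2, 4, 6, 8, 10].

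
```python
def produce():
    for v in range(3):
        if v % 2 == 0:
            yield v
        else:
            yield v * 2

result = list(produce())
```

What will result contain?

Step 1: For each v in range(3), yield v if even, else v*2:
  v=0 (even): yield 0
  v=1 (odd): yield 1*2 = 2
  v=2 (even): yield 2
Therefore result = [0, 2, 2].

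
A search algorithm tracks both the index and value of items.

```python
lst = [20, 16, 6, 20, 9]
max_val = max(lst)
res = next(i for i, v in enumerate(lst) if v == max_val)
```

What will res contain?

Step 1: max([20, 16, 6, 20, 9]) = 20.
Step 2: Find first index where value == 20:
  Index 0: 20 == 20, found!
Therefore res = 0.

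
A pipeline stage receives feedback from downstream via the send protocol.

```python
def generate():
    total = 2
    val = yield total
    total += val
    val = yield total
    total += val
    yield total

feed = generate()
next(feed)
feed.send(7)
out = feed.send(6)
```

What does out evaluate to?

Step 1: next() -> yield total=2.
Step 2: send(7) -> val=7, total = 2+7 = 9, yield 9.
Step 3: send(6) -> val=6, total = 9+6 = 15, yield 15.
Therefore out = 15.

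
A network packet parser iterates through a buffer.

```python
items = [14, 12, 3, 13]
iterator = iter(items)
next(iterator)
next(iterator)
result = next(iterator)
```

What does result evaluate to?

Step 1: Create iterator over [14, 12, 3, 13].
Step 2: next() consumes 14.
Step 3: next() consumes 12.
Step 4: next() returns 3.
Therefore result = 3.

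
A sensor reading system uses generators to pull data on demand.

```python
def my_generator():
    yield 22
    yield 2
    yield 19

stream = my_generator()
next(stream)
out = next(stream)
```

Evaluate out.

Step 1: my_generator() creates a generator.
Step 2: next(stream) yields 22 (consumed and discarded).
Step 3: next(stream) yields 2, assigned to out.
Therefore out = 2.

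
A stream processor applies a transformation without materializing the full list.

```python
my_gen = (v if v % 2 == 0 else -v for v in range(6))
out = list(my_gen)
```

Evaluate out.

Step 1: For each v in range(6), yield v if even, else -v:
  v=0: even, yield 0
  v=1: odd, yield -1
  v=2: even, yield 2
  v=3: odd, yield -3
  v=4: even, yield 4
  v=5: odd, yield -5
Therefore out = [0, -1, 2, -3, 4, -5].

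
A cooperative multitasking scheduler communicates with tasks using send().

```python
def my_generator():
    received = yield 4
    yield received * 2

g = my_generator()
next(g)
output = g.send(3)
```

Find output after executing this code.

Step 1: next(g) advances to first yield, producing 4.
Step 2: send(3) resumes, received = 3.
Step 3: yield received * 2 = 3 * 2 = 6.
Therefore output = 6.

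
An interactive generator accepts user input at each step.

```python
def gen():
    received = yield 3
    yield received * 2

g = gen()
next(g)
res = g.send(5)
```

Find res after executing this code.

Step 1: next(g) advances to first yield, producing 3.
Step 2: send(5) resumes, received = 5.
Step 3: yield received * 2 = 5 * 2 = 10.
Therefore res = 10.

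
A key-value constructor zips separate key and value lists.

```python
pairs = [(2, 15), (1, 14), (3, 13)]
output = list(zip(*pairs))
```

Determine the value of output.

Step 1: zip(*pairs) transposes: unzips [(2, 15), (1, 14), (3, 13)] into separate sequences.
Step 2: First elements: (2, 1, 3), second elements: (15, 14, 13).
Therefore output = [(2, 1, 3), (15, 14, 13)].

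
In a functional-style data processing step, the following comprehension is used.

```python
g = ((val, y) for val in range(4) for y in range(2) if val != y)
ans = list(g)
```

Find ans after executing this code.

Step 1: Nested generator over range(4) x range(2) where val != y:
  (0, 0): excluded (val == y)
  (0, 1): included
  (1, 0): included
  (1, 1): excluded (val == y)
  (2, 0): included
  (2, 1): included
  (3, 0): included
  (3, 1): included
Therefore ans = [(0, 1), (1, 0), (2, 0), (2, 1), (3, 0), (3, 1)].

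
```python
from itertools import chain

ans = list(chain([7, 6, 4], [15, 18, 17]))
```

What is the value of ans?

Step 1: chain() concatenates iterables: [7, 6, 4] + [15, 18, 17].
Therefore ans = [7, 6, 4, 15, 18, 17].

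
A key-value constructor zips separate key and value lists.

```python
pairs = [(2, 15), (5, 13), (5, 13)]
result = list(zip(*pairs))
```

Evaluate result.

Step 1: zip(*pairs) transposes: unzips [(2, 15), (5, 13), (5, 13)] into separate sequences.
Step 2: First elements: (2, 5, 5), second elements: (15, 13, 13).
Therefore result = [(2, 5, 5), (15, 13, 13)].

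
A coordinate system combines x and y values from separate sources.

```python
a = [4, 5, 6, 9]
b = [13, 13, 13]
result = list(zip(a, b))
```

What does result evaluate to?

Step 1: zip stops at shortest (len(a)=4, len(b)=3):
  Index 0: (4, 13)
  Index 1: (5, 13)
  Index 2: (6, 13)
Step 2: Last element of a (9) has no pair, dropped.
Therefore result = [(4, 13), (5, 13), (6, 13)].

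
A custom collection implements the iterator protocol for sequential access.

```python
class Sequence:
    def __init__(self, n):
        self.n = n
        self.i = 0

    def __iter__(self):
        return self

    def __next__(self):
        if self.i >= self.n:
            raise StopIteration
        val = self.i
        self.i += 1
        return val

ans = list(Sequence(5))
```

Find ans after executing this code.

Step 1: Sequence(5) creates an iterator counting 0 to 4.
Step 2: list() consumes all values: [0, 1, 2, 3, 4].
Therefore ans = [0, 1, 2, 3, 4].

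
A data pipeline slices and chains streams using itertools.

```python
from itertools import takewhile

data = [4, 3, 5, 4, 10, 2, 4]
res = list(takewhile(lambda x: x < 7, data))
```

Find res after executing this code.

Step 1: takewhile stops at first element >= 7:
  4 < 7: take
  3 < 7: take
  5 < 7: take
  4 < 7: take
  10 >= 7: stop
Therefore res = [4, 3, 5, 4].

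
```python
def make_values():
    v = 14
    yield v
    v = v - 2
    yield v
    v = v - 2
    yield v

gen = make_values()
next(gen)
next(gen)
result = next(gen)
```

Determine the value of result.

Step 1: Trace through generator execution:
  Yield 1: v starts at 14, yield 14
  Yield 2: v = 14 - 2 = 12, yield 12
  Yield 3: v = 12 - 2 = 10, yield 10
Step 2: First next() gets 14, second next() gets the second value, third next() yields 10.
Therefore result = 10.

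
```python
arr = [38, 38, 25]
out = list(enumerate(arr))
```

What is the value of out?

Step 1: enumerate pairs each element with its index:
  (0, 38)
  (1, 38)
  (2, 25)
Therefore out = [(0, 38), (1, 38), (2, 25)].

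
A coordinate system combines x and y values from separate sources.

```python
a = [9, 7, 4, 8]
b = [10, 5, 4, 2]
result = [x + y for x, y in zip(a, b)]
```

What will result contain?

Step 1: Add corresponding elements:
  9 + 10 = 19
  7 + 5 = 12
  4 + 4 = 8
  8 + 2 = 10
Therefore result = [19, 12, 8, 10].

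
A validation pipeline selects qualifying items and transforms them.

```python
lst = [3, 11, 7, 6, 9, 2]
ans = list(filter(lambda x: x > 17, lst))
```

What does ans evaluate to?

Step 1: Filter elements > 17:
  3: removed
  11: removed
  7: removed
  6: removed
  9: removed
  2: removed
Therefore ans = [].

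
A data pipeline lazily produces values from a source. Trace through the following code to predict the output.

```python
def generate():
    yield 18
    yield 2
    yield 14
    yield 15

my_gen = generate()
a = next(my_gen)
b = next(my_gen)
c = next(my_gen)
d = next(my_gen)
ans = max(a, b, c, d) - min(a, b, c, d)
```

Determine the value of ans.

Step 1: Create generator and consume all values:
  a = next(my_gen) = 18
  b = next(my_gen) = 2
  c = next(my_gen) = 14
  d = next(my_gen) = 15
Step 2: max = 18, min = 2, ans = 18 - 2 = 16.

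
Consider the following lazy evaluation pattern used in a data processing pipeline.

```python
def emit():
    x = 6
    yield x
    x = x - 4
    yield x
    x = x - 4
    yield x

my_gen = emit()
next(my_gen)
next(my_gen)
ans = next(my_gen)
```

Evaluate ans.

Step 1: Trace through generator execution:
  Yield 1: x starts at 6, yield 6
  Yield 2: x = 6 - 4 = 2, yield 2
  Yield 3: x = 2 - 4 = -2, yield -2
Step 2: First next() gets 6, second next() gets the second value, third next() yields -2.
Therefore ans = -2.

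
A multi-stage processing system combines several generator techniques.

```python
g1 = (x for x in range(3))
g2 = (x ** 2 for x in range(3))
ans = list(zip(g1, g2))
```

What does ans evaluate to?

Step 1: g1 produces [0, 1, 2].
Step 2: g2 produces [0, 1, 4].
Step 3: zip pairs them: [(0, 0), (1, 1), (2, 4)].
Therefore ans = [(0, 0), (1, 1), (2, 4)].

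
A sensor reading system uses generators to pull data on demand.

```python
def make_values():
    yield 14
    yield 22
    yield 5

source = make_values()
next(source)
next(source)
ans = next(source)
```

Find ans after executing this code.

Step 1: make_values() creates a generator.
Step 2: next(source) yields 14 (consumed and discarded).
Step 3: next(source) yields 22 (consumed and discarded).
Step 4: next(source) yields 5, assigned to ans.
Therefore ans = 5.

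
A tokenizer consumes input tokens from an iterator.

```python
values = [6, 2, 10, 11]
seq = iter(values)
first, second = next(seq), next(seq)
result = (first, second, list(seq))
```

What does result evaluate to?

Step 1: Create iterator over [6, 2, 10, 11].
Step 2: first = 6, second = 2.
Step 3: Remaining elements: [10, 11].
Therefore result = (6, 2, [10, 11]).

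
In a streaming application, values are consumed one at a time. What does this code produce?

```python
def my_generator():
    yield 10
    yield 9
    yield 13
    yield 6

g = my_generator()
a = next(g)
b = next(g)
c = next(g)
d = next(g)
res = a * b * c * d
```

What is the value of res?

Step 1: Create generator and consume all values:
  a = next(g) = 10
  b = next(g) = 9
  c = next(g) = 13
  d = next(g) = 6
Step 2: res = 10 * 9 * 13 * 6 = 7020.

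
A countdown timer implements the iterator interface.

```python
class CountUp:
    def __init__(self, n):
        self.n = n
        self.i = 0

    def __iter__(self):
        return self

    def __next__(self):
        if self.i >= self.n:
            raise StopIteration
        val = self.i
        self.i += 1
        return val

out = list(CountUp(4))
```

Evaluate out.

Step 1: CountUp(4) creates an iterator counting 0 to 3.
Step 2: list() consumes all values: [0, 1, 2, 3].
Therefore out = [0, 1, 2, 3].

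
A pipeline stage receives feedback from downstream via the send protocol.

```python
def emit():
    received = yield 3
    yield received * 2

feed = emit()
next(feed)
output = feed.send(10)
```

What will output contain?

Step 1: next(feed) advances to first yield, producing 3.
Step 2: send(10) resumes, received = 10.
Step 3: yield received * 2 = 10 * 2 = 20.
Therefore output = 20.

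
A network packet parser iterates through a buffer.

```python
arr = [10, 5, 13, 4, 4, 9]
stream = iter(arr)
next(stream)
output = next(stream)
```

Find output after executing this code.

Step 1: Create iterator over [10, 5, 13, 4, 4, 9].
Step 2: next() consumes 10.
Step 3: next() returns 5.
Therefore output = 5.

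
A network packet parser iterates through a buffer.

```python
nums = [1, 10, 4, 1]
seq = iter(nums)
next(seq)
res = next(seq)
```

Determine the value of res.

Step 1: Create iterator over [1, 10, 4, 1].
Step 2: next() consumes 1.
Step 3: next() returns 10.
Therefore res = 10.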